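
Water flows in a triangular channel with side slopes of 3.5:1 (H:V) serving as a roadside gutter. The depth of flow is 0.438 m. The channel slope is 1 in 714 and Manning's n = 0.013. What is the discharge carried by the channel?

For a triangular section with side slope z = 3.5: A = zy² = 3.5×0.438² = 0.6715 m²; P = 2y√(1+z²) = 2×0.438×3.64 = 3.189 m.
Hydraulic radius R = A/P = 0.6715/3.189 = 0.2106 m.
Manning's equation: Q = (1/n) A R^(2/3) S^(1/2) = (1/0.013) × 0.6715 × 0.2106^(2/3) × 0.001401^(1/2) = 0.684 m³/s.

Q = 0.684 m³/s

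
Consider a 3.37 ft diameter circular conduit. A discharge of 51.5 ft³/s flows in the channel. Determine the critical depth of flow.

At critical depth, Q² T / (g A³) = 1, i.e. A³/T = Q²/g = 51.5²/32.2 = 82.37.
At y = 1.86 ft: A³/T = 38.39 — low.
At y = 2.27 ft: A³/T = 82.6 — close enough.

y_c = 2.27 ft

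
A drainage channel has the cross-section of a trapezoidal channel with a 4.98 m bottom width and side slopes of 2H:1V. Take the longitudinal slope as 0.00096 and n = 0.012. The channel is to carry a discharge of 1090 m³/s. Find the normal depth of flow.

y_n = 7.93 m

Manning's equation rearranged: A R^(2/3) = nQ / (1·√S) = 0.012 × 1090 / (√0.00096) = 422.2.
At y = 6.18 m: A R^(2/3) = 236.8 — short.
At y = 7.93 m: A R^(2/3) = 422.4 — matches.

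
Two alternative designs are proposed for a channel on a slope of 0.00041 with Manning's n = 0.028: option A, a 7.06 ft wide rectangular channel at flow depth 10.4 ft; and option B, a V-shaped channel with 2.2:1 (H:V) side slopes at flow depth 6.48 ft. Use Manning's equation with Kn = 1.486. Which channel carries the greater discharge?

channel B

Channel A: Flow area A = b·y = 7.06 × 10.4 = 73.42 ft². Wetted perimeter P = b + 2y = 7.06 + 2×10.4 = 27.86 ft. Hydraulic radius R = A/P = 73.42/27.86 = 2.635 ft. Q_A = (1.486/0.028)·73.42·2.635^(2/3)·√0.00041 = 150.5 ft³/s.
Channel B: For a triangular section with side slope z = 2.2: A = zy² = 2.2×6.48² = 92.38 ft²; P = 2y√(1+z²) = 2×6.48×2.417 = 31.32 ft. Hydraulic radius R = A/P = 92.38/31.32 = 2.95 ft. Q_B = (1.486/0.028)·92.38·2.95^(2/3)·√0.00041 = 204.2 ft³/s.
Q_A = 150.5 ft³/s vs Q_B = 204.2 ft³/s, so channel B carries more.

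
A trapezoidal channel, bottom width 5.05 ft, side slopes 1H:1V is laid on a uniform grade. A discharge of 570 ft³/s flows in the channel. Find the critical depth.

At critical depth, Q² T / (g A³) = 1, i.e. A³/T = Q²/g = 570²/32.2 = 10090.
Try y = 3.64 ft: A³/T = 2567 — low.
Try y = 6.39 ft: A³/T = 21910 — high.
Try y = 5.24 ft: A³/T = 10090 — ≈ 10090.

y_c = 5.24 ft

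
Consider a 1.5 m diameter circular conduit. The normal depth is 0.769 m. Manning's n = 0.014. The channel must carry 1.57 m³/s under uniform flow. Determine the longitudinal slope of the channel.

S = 0.0021

For a circular section of diameter D = 1.5 m at depth y = 0.769 m, the central angle is θ = 2 arccos(1 − 2y/D) = 3.192 rad. Then A = (D²/8)(θ − sin θ) = 0.9121 m² and P = Dθ/2 = 2.394 m.
Hydraulic radius R = A/P = 0.9121/2.394 = 0.3809 m.
From Manning's equation, S = [nQ / (1 A R^(2/3))]² = [0.014 × 1.57 / (1 × 0.9121 × 0.3809^(2/3))]² = 0.0021.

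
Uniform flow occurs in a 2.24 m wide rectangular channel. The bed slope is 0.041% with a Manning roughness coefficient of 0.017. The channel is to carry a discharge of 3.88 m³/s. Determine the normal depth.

y_n = 1.85 m

Manning's equation rearranged: A R^(2/3) = nQ / (1·√S) = 0.017 × 3.88 / (√0.00041) = 3.258.
At y = 2.11 m: A R^(2/3) = 3.838 — over.
At y = 1.85 m: A R^(2/3) = 3.26 — ≈ 3.258.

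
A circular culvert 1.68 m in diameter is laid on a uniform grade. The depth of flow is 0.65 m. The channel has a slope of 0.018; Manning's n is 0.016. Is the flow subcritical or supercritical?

For a circular section of diameter D = 1.68 m at depth y = 0.65 m, the central angle is θ = 2 arccos(1 − 2y/D) = 2.685 rad. Then A = (D²/8)(θ − sin θ) = 0.7919 m² and P = Dθ/2 = 2.256 m.
Hydraulic radius R = A/P = 0.7919/2.256 = 0.3511 m.
V = (1/n) R^(2/3) √S = (1/0.016) × 0.3511^(2/3) × √0.018 = 4.173 m/s. Hydraulic depth D_h = A/T = 0.7919/1.636 = 0.4839 m.
Froude number Fr = V/√(g·D_h) = 4.173/√(9.81×0.4839) = 1.92, which is greater than 1, so the flow is supercritical.

supercritical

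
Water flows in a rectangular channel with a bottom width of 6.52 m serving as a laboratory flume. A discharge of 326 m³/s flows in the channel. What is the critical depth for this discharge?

For a rectangular channel, critical depth y_c = (q²/g)^(1/3) where q = Q/b = 326/6.52 = 50 m²/s.
So y_c = (50²/9.81)^(1/3) = 6.34 m.

y_c = 6.34 m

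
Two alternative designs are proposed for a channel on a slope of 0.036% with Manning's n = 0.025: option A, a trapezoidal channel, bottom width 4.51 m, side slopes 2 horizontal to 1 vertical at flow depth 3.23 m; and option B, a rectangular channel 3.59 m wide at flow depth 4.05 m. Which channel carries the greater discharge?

channel A

Channel A: With bottom width b = 4.51 m and side slope z = 2: A = (b + zy)y = (4.51 + 2×3.23)×3.23 = 35.43 m²; P = b + 2y√(1+z²) = 4.51 + 2×3.23×2.236 = 18.95 m. Hydraulic radius R = A/P = 35.43/18.95 = 1.869 m. Q_A = (1/0.025)·35.43·1.869^(2/3)·√0.00036 = 40.81 m³/s.
Channel B: Flow area A = b·y = 3.59 × 4.05 = 14.54 m². Wetted perimeter P = b + 2y = 3.59 + 2×4.05 = 11.69 m. Hydraulic radius R = A/P = 14.54/11.69 = 1.244 m. Q_B = (1/0.025)·14.54·1.244^(2/3)·√0.00036 = 12.76 m³/s.
Q_A = 40.81 m³/s vs Q_B = 12.76 m³/s, so channel A carries more.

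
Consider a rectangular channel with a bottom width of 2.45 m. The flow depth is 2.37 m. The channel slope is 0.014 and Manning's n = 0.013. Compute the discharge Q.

Flow area A = b·y = 2.45 × 2.37 = 5.807 m². Wetted perimeter P = b + 2y = 2.45 + 2×2.37 = 7.19 m.
Hydraulic radius R = A/P = 5.807/7.19 = 0.8076 m.
Manning's equation: Q = (1/n) A R^(2/3) S^(1/2) = (1/0.013) × 5.807 × 0.8076^(2/3) × 0.014^(1/2) = 45.8 m³/s.

Q = 45.8 m³/s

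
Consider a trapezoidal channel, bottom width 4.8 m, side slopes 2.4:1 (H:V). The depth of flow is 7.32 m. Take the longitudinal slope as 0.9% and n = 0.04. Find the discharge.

Q = 949 m³/s

With bottom width b = 4.8 m and side slope z = 2.4: A = (b + zy)y = (4.8 + 2.4×7.32)×7.32 = 163.7 m²; P = b + 2y√(1+z²) = 4.8 + 2×7.32×2.6 = 42.86 m.
Hydraulic radius R = A/P = 163.7/42.86 = 3.82 m.
Manning's equation: Q = (1/n) A R^(2/3) S^(1/2) = (1/0.04) × 163.7 × 3.82^(2/3) × 0.009^(1/2) = 949 m³/s.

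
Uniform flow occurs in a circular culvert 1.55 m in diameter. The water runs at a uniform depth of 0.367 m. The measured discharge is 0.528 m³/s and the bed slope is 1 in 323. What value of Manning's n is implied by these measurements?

n = 0.013

For a circular section of diameter D = 1.55 m at depth y = 0.367 m, the central angle is θ = 2 arccos(1 − 2y/D) = 2.033 rad. Then A = (D²/8)(θ − sin θ) = 0.3416 m² and P = Dθ/2 = 1.575 m.
Hydraulic radius R = A/P = 0.3416/1.575 = 0.2169 m.
Rearranging Manning's equation: n = (1/Q) A R^(2/3) S^(1/2) = (1/0.528) × 0.3416 × 0.2169^(2/3) × √0.003096 = 0.013.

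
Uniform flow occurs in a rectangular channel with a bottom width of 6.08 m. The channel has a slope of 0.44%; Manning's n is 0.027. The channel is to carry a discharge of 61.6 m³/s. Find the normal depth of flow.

Manning's equation rearranged: A R^(2/3) = nQ / (1·√S) = 0.027 × 61.6 / (√0.0044) = 25.07.
Try y = 2.4 m: A R^(2/3) = 17.75 — low.
Try y = 3.1 m: A R^(2/3) = 25.08 — ≈ 25.07.

y_n = 3.1 m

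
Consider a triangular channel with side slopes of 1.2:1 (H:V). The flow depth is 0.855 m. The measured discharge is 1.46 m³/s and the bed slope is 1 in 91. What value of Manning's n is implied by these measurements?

n = 0.03

For a triangular section with side slope z = 1.2: A = zy² = 1.2×0.855² = 0.8772 m²; P = 2y√(1+z²) = 2×0.855×1.562 = 2.671 m.
Hydraulic radius R = A/P = 0.8772/2.671 = 0.3284 m.
Rearranging Manning's equation: n = (1/Q) A R^(2/3) S^(1/2) = (1/1.46) × 0.8772 × 0.3284^(2/3) × √0.01099 = 0.03.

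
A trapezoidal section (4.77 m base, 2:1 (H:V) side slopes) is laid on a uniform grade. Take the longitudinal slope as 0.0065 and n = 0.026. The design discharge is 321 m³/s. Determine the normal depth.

Manning's equation rearranged: A R^(2/3) = nQ / (1·√S) = 0.026 × 321 / (√0.0065) = 103.5.
At y = 3.74 m: A R^(2/3) = 75.88 — too small.
At y = 5.39 m: A R^(2/3) = 170.6 — too large.
At y = 4.31 m: A R^(2/3) = 103.5 — ≈ 103.5.

y_n = 4.31 m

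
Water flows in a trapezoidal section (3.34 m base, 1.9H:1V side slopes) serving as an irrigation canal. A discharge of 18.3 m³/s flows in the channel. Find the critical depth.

At critical depth, Q² T / (g A³) = 1, i.e. A³/T = Q²/g = 18.3²/9.81 = 34.14.
At y = 1.45 m: A³/T = 78 — too large.
At y = 1.16 m: A³/T = 34.33 — matches.

y_c = 1.16 m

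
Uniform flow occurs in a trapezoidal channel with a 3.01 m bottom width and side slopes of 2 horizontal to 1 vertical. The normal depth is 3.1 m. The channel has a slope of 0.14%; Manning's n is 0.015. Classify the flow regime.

With bottom width b = 3.01 m and side slope z = 2: A = (b + zy)y = (3.01 + 2×3.1)×3.1 = 28.55 m²; P = b + 2y√(1+z²) = 3.01 + 2×3.1×2.236 = 16.87 m.
Hydraulic radius R = A/P = 28.55/16.87 = 1.692 m.
V = (1/n) R^(2/3) √S = (1/0.015) × 1.692^(2/3) × √0.0014 = 3.542 m/s. Hydraulic depth D_h = A/T = 28.55/15.41 = 1.853 m.
Froude number Fr = V/√(g·D_h) = 3.542/√(9.81×1.853) = 0.831, which is less than 1, so the flow is subcritical.

subcritical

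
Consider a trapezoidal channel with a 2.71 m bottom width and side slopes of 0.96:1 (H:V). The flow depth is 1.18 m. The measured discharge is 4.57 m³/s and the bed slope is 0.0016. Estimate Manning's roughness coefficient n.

n = 0.033

With bottom width b = 2.71 m and side slope z = 0.96: A = (b + zy)y = (2.71 + 0.96×1.18)×1.18 = 4.535 m²; P = b + 2y√(1+z²) = 2.71 + 2×1.18×1.386 = 5.981 m.
Hydraulic radius R = A/P = 4.535/5.981 = 0.7581 m.
Rearranging Manning's equation: n = (1/Q) A R^(2/3) S^(1/2) = (1/4.57) × 4.535 × 0.7581^(2/3) × √0.0016 = 0.033.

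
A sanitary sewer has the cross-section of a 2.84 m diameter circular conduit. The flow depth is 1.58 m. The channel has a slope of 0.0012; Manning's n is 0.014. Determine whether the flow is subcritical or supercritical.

subcritical

For a circular section of diameter D = 2.84 m at depth y = 1.58 m, the central angle is θ = 2 arccos(1 − 2y/D) = 3.367 rad. Then A = (D²/8)(θ − sin θ) = 3.621 m² and P = Dθ/2 = 4.782 m.
Hydraulic radius R = A/P = 3.621/4.782 = 0.7572 m.
V = (1/n) R^(2/3) √S = (1/0.014) × 0.7572^(2/3) × √0.0012 = 2.056 m/s. Hydraulic depth D_h = A/T = 3.621/2.822 = 1.283 m.
Froude number Fr = V/√(g·D_h) = 2.056/√(9.81×1.283) = 0.579, which is less than 1, so the flow is subcritical.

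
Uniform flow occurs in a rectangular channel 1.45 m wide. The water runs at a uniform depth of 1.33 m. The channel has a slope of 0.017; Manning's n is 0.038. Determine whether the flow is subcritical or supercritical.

Flow area A = b·y = 1.45 × 1.33 = 1.929 m². Wetted perimeter P = b + 2y = 1.45 + 2×1.33 = 4.11 m.
Hydraulic radius R = A/P = 1.929/4.11 = 0.4692 m.
V = (1/n) R^(2/3) √S = (1/0.038) × 0.4692^(2/3) × √0.017 = 2.072 m/s. Hydraulic depth D_h = A/T = 1.929/1.45 = 1.33 m.
Froude number Fr = V/√(g·D_h) = 2.072/√(9.81×1.33) = 0.574, which is less than 1, so the flow is subcritical.

subcritical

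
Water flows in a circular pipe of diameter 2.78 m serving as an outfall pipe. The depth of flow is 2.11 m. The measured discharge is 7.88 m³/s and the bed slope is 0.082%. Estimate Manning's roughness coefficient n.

For a circular section of diameter D = 2.78 m at depth y = 2.11 m, the central angle is θ = 2 arccos(1 − 2y/D) = 4.231 rad. Then A = (D²/8)(θ − sin θ) = 4.943 m² and P = Dθ/2 = 5.881 m.
Hydraulic radius R = A/P = 4.943/5.881 = 0.8406 m.
Rearranging Manning's equation: n = (1/Q) A R^(2/3) S^(1/2) = (1/7.88) × 4.943 × 0.8406^(2/3) × √0.00082 = 0.016.

n = 0.016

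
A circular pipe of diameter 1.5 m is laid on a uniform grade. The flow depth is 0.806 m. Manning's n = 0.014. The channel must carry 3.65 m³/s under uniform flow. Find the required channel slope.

For a circular section of diameter D = 1.5 m at depth y = 0.806 m, the central angle is θ = 2 arccos(1 − 2y/D) = 3.291 rad. Then A = (D²/8)(θ − sin θ) = 0.9675 m² and P = Dθ/2 = 2.468 m.
Hydraulic radius R = A/P = 0.9675/2.468 = 0.392 m.
From Manning's equation, S = [nQ / (1 A R^(2/3))]² = [0.014 × 3.65 / (1 × 0.9675 × 0.392^(2/3))]² = 0.00972.

S = 0.00972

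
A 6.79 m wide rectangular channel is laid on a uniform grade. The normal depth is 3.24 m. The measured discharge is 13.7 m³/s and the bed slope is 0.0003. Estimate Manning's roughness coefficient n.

n = 0.039

Flow area A = b·y = 6.79 × 3.24 = 22 m². Wetted perimeter P = b + 2y = 6.79 + 2×3.24 = 13.27 m.
Hydraulic radius R = A/P = 22/13.27 = 1.658 m.
Rearranging Manning's equation: n = (1/Q) A R^(2/3) S^(1/2) = (1/13.7) × 22 × 1.658^(2/3) × √0.0003 = 0.039.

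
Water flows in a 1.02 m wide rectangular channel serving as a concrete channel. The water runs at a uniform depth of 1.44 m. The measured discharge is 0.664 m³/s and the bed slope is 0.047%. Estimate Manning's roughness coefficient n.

n = 0.025

Flow area A = b·y = 1.02 × 1.44 = 1.469 m². Wetted perimeter P = b + 2y = 1.02 + 2×1.44 = 3.9 m.
Hydraulic radius R = A/P = 1.469/3.9 = 0.3766 m.
Rearranging Manning's equation: n = (1/Q) A R^(2/3) S^(1/2) = (1/0.664) × 1.469 × 0.3766^(2/3) × √0.00047 = 0.025.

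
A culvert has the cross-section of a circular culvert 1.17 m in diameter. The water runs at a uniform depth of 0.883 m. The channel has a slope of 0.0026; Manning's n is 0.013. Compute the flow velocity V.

For a circular section of diameter D = 1.17 m at depth y = 0.883 m, the central angle is θ = 2 arccos(1 − 2y/D) = 4.211 rad. Then A = (D²/8)(θ − sin θ) = 0.8705 m² and P = Dθ/2 = 2.463 m.
Hydraulic radius R = A/P = 0.8705/2.463 = 0.3534 m.
From Manning's equation, V = (1/n) R^(2/3) S^(1/2) = (1/0.013) × 0.3534^(2/3) × 0.0026^(1/2) = 1.96 m/s.

V = 1.96 m/s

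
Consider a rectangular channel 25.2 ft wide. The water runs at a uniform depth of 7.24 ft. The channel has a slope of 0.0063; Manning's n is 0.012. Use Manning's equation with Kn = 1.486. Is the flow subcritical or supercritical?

Flow area A = b·y = 25.2 × 7.24 = 182.4 ft². Wetted perimeter P = b + 2y = 25.2 + 2×7.24 = 39.68 ft.
Hydraulic radius R = A/P = 182.4/39.68 = 4.598 ft.
V = (1.486/n) R^(2/3) √S = (1.486/0.012) × 4.598^(2/3) × √0.0063 = 27.18 ft/s. Hydraulic depth D_h = A/T = 182.4/25.2 = 7.24 ft.
Froude number Fr = V/√(g·D_h) = 27.18/√(32.2×7.24) = 1.78, which is greater than 1, so the flow is supercritical.

supercritical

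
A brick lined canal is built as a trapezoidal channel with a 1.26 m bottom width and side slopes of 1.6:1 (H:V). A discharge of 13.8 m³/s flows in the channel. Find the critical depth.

y_c = 1.38 m

At critical depth, Q² T / (g A³) = 1, i.e. A³/T = Q²/g = 13.8²/9.81 = 19.41.
Trying y = 1.18 m: A³/T = 10.18 — low.
Trying y = 1.38 m: A³/T = 19.31 — matches.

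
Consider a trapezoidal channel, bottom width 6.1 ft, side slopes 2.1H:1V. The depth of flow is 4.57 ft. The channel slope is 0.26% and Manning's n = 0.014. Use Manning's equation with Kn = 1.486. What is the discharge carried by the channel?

Q = 738 ft³/s

With bottom width b = 6.1 ft and side slope z = 2.1: A = (b + zy)y = (6.1 + 2.1×4.57)×4.57 = 71.74 ft²; P = b + 2y√(1+z²) = 6.1 + 2×4.57×2.326 = 27.36 ft.
Hydraulic radius R = A/P = 71.74/27.36 = 2.622 ft.
Manning's equation: Q = (1.486/n) A R^(2/3) S^(1/2) = (1.486/0.014) × 71.74 × 2.622^(2/3) × 0.0026^(1/2) = 738 ft³/s.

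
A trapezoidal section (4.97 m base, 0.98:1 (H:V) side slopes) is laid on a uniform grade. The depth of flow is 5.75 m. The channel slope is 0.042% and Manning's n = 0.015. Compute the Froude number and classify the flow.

With bottom width b = 4.97 m and side slope z = 0.98: A = (b + zy)y = (4.97 + 0.98×5.75)×5.75 = 60.98 m²; P = b + 2y√(1+z²) = 4.97 + 2×5.75×1.4 = 21.07 m.
Hydraulic radius R = A/P = 60.98/21.07 = 2.894 m.
V = (1/n) R^(2/3) √S = (1/0.015) × 2.894^(2/3) × √0.00042 = 2.775 m/s. Hydraulic depth D_h = A/T = 60.98/16.24 = 3.755 m.
Froude number Fr = V/√(g·D_h) = 2.775/√(9.81×3.755) = 0.457, which is less than 1, so the flow is subcritical.

subcritical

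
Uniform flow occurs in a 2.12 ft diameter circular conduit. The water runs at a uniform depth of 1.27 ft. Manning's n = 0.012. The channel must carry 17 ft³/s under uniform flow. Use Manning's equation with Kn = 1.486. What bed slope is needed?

For a circular section of diameter D = 2.12 ft at depth y = 1.27 ft, the central angle is θ = 2 arccos(1 − 2y/D) = 3.54 rad. Then A = (D²/8)(θ − sin θ) = 2.207 ft² and P = Dθ/2 = 3.753 ft.
Hydraulic radius R = A/P = 2.207/3.753 = 0.5881 ft.
From Manning's equation, S = [nQ / (1.486 A R^(2/3))]² = [0.012 × 17 / (1.486 × 2.207 × 0.5881^(2/3))]² = 0.00785.

S = 0.00785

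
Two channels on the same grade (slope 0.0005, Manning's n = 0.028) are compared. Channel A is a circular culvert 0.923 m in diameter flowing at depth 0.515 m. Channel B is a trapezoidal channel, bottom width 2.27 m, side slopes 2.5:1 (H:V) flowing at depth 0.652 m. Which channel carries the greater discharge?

channel B

Channel A: For a circular section of diameter D = 0.923 m at depth y = 0.515 m, the central angle is θ = 2 arccos(1 − 2y/D) = 3.374 rad. Then A = (D²/8)(θ − sin θ) = 0.3838 m² and P = Dθ/2 = 1.557 m. Hydraulic radius R = A/P = 0.3838/1.557 = 0.2465 m. Q_A = (1/0.028)·0.3838·0.2465^(2/3)·√0.0005 = 0.1205 m³/s.
Channel B: With bottom width b = 2.27 m and side slope z = 2.5: A = (b + zy)y = (2.27 + 2.5×0.652)×0.652 = 2.543 m²; P = b + 2y√(1+z²) = 2.27 + 2×0.652×2.693 = 5.781 m. Hydraulic radius R = A/P = 2.543/5.781 = 0.4398 m. Q_B = (1/0.028)·2.543·0.4398^(2/3)·√0.0005 = 1.174 m³/s.
Q_A = 0.1205 m³/s vs Q_B = 1.174 m³/s, so channel B carries more.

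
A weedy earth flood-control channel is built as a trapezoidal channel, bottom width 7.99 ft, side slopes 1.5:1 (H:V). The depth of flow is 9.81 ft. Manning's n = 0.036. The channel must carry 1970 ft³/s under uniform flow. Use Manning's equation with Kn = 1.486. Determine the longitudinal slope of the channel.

With bottom width b = 7.99 ft and side slope z = 1.5: A = (b + zy)y = (7.99 + 1.5×9.81)×9.81 = 222.7 ft²; P = b + 2y√(1+z²) = 7.99 + 2×9.81×1.803 = 43.36 ft.
Hydraulic radius R = A/P = 222.7/43.36 = 5.137 ft.
From Manning's equation, S = [nQ / (1.486 A R^(2/3))]² = [0.036 × 1970 / (1.486 × 222.7 × 5.137^(2/3))]² = 0.00518.

S = 0.00518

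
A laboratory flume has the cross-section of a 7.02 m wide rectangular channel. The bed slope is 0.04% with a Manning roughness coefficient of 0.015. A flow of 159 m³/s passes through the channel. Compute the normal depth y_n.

Manning's equation rearranged: A R^(2/3) = nQ / (1·√S) = 0.015 × 159 / (√0.0004) = 119.2.
At y = 11.3 m: A R^(2/3) = 153 — over.
At y = 6.72 m: A R^(2/3) = 82.33 — short.
At y = 9.14 m: A R^(2/3) = 119.3 — close enough.

y_n = 9.14 m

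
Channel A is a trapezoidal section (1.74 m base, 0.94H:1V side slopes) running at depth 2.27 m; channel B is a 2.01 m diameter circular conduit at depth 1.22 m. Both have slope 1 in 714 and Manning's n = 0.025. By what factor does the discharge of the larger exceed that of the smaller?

Channel A: With bottom width b = 1.74 m and side slope z = 0.94: A = (b + zy)y = (1.74 + 0.94×2.27)×2.27 = 8.794 m²; P = b + 2y√(1+z²) = 1.74 + 2×2.27×1.372 = 7.971 m. Hydraulic radius R = A/P = 8.794/7.971 = 1.103 m. Q_A = (1/0.025)·8.794·1.103^(2/3)·√0.001401 = 14.05 m³/s.
Channel B: For a circular section of diameter D = 2.01 m at depth y = 1.22 m, the central angle is θ = 2 arccos(1 − 2y/D) = 3.573 rad. Then A = (D²/8)(θ − sin θ) = 2.015 m² and P = Dθ/2 = 3.591 m. Hydraulic radius R = A/P = 2.015/3.591 = 0.5613 m. Q_B = (1/0.025)·2.015·0.5613^(2/3)·√0.001401 = 2.053 m³/s.
The larger discharge is 14.05 m³/s and the smaller is 2.053 m³/s; the ratio is 6.85.

6.85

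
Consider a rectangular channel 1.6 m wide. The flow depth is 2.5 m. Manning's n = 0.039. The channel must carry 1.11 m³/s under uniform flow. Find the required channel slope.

Flow area A = b·y = 1.6 × 2.5 = 4 m². Wetted perimeter P = b + 2y = 1.6 + 2×2.5 = 6.6 m.
Hydraulic radius R = A/P = 4/6.6 = 0.6061 m.
From Manning's equation, S = [nQ / (1 A R^(2/3))]² = [0.039 × 1.11 / (1 × 4 × 0.6061^(2/3))]² = 0.000228.

S = 0.000228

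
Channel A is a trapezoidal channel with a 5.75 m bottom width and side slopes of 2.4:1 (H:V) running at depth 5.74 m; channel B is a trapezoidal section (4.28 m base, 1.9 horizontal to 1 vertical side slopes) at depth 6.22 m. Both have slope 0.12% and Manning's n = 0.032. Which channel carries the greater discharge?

channel A

Channel A: With bottom width b = 5.75 m and side slope z = 2.4: A = (b + zy)y = (5.75 + 2.4×5.74)×5.74 = 112.1 m²; P = b + 2y√(1+z²) = 5.75 + 2×5.74×2.6 = 35.6 m. Hydraulic radius R = A/P = 112.1/35.6 = 3.148 m. Q_A = (1/0.032)·112.1·3.148^(2/3)·√0.0012 = 260.6 m³/s.
Channel B: With bottom width b = 4.28 m and side slope z = 1.9: A = (b + zy)y = (4.28 + 1.9×6.22)×6.22 = 100.1 m²; P = b + 2y√(1+z²) = 4.28 + 2×6.22×2.147 = 30.99 m. Hydraulic radius R = A/P = 100.1/30.99 = 3.231 m. Q_B = (1/0.032)·100.1·3.231^(2/3)·√0.0012 = 236.9 m³/s.
Q_A = 260.6 m³/s vs Q_B = 236.9 m³/s, so channel A carries more.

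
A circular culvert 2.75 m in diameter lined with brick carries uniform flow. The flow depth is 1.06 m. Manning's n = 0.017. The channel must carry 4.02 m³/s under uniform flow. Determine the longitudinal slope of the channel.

For a circular section of diameter D = 2.75 m at depth y = 1.06 m, the central angle is θ = 2 arccos(1 − 2y/D) = 2.679 rad. Then A = (D²/8)(θ − sin θ) = 2.111 m² and P = Dθ/2 = 3.684 m.
Hydraulic radius R = A/P = 2.111/3.684 = 0.5731 m.
From Manning's equation, S = [nQ / (1 A R^(2/3))]² = [0.017 × 4.02 / (1 × 2.111 × 0.5731^(2/3))]² = 0.0022.

S = 0.0022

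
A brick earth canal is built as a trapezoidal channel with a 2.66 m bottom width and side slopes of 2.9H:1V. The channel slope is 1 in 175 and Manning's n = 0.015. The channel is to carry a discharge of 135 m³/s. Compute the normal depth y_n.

y_n = 2.36 m

Manning's equation rearranged: A R^(2/3) = nQ / (1·√S) = 0.015 × 135 / (√0.005714) = 26.79.
Try y = 2.04 m: A R^(2/3) = 19.24 — low.
Try y = 2.99 m: A R^(2/3) = 46.6 — high.
Try y = 2.36 m: A R^(2/3) = 26.84 — ≈ 26.79.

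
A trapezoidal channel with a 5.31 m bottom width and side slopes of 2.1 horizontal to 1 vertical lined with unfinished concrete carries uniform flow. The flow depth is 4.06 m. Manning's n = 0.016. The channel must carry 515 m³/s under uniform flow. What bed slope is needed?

With bottom width b = 5.31 m and side slope z = 2.1: A = (b + zy)y = (5.31 + 2.1×4.06)×4.06 = 56.17 m²; P = b + 2y√(1+z²) = 5.31 + 2×4.06×2.326 = 24.2 m.
Hydraulic radius R = A/P = 56.17/24.2 = 2.322 m.
From Manning's equation, S = [nQ / (1 A R^(2/3))]² = [0.016 × 515 / (1 × 56.17 × 2.322^(2/3))]² = 0.007.

S = 0.007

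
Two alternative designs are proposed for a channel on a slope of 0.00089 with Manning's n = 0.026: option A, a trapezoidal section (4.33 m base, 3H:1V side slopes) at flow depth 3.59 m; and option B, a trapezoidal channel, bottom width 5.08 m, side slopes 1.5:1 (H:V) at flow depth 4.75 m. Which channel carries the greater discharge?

Channel A: With bottom width b = 4.33 m and side slope z = 3: A = (b + zy)y = (4.33 + 3×3.59)×3.59 = 54.21 m²; P = b + 2y√(1+z²) = 4.33 + 2×3.59×3.162 = 27.04 m. Hydraulic radius R = A/P = 54.21/27.04 = 2.005 m. Q_A = (1/0.026)·54.21·2.005^(2/3)·√0.00089 = 98.91 m³/s.
Channel B: With bottom width b = 5.08 m and side slope z = 1.5: A = (b + zy)y = (5.08 + 1.5×4.75)×4.75 = 57.97 m²; P = b + 2y√(1+z²) = 5.08 + 2×4.75×1.803 = 22.21 m. Hydraulic radius R = A/P = 57.97/22.21 = 2.611 m. Q_B = (1/0.026)·57.97·2.611^(2/3)·√0.00089 = 126.1 m³/s.
Q_A = 98.91 m³/s vs Q_B = 126.1 m³/s, so channel B carries more.

channel B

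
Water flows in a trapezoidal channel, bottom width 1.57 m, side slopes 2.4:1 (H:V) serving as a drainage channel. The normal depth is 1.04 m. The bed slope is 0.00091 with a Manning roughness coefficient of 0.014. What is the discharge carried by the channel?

With bottom width b = 1.57 m and side slope z = 2.4: A = (b + zy)y = (1.57 + 2.4×1.04)×1.04 = 4.229 m²; P = b + 2y√(1+z²) = 1.57 + 2×1.04×2.6 = 6.978 m.
Hydraulic radius R = A/P = 4.229/6.978 = 0.606 m.
Manning's equation: Q = (1/n) A R^(2/3) S^(1/2) = (1/0.014) × 4.229 × 0.606^(2/3) × 0.00091^(1/2) = 6.52 m³/s.

Q = 6.52 m³/s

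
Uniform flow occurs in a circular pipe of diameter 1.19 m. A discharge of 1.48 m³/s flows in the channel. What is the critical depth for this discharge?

At critical depth, Q² T / (g A³) = 1, i.e. A³/T = Q²/g = 1.48²/9.81 = 0.2233.
At y = 0.798 m: A³/T = 0.4456 — over.
At y = 0.667 m: A³/T = 0.2236 — close enough.

y_c = 0.667 m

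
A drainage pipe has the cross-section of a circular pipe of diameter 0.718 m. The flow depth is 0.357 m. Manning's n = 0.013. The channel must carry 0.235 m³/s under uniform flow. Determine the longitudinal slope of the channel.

S = 0.00229

For a circular section of diameter D = 0.718 m at depth y = 0.357 m, the central angle is θ = 2 arccos(1 − 2y/D) = 3.13 rad. Then A = (D²/8)(θ − sin θ) = 0.201 m² and P = Dθ/2 = 1.124 m.
Hydraulic radius R = A/P = 0.201/1.124 = 0.1789 m.
From Manning's equation, S = [nQ / (1 A R^(2/3))]² = [0.013 × 0.235 / (1 × 0.201 × 0.1789^(2/3))]² = 0.00229.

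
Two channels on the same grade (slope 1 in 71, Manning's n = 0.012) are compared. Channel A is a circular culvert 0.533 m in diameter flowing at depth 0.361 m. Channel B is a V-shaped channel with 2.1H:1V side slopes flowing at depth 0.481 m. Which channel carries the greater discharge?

Channel A: For a circular section of diameter D = 0.533 m at depth y = 0.361 m, the central angle is θ = 2 arccos(1 − 2y/D) = 3.867 rad. Then A = (D²/8)(θ − sin θ) = 0.1609 m² and P = Dθ/2 = 1.03 m. Hydraulic radius R = A/P = 0.1609/1.03 = 0.1561 m. Q_A = (1/0.012)·0.1609·0.1561^(2/3)·√0.01408 = 0.4612 m³/s.
Channel B: For a triangular section with side slope z = 2.1: A = zy² = 2.1×0.481² = 0.4859 m²; P = 2y√(1+z²) = 2×0.481×2.326 = 2.238 m. Hydraulic radius R = A/P = 0.4859/2.238 = 0.2171 m. Q_B = (1/0.012)·0.4859·0.2171^(2/3)·√0.01408 = 1.736 m³/s.
Q_A = 0.4612 m³/s vs Q_B = 1.736 m³/s, so channel B carries more.

channel B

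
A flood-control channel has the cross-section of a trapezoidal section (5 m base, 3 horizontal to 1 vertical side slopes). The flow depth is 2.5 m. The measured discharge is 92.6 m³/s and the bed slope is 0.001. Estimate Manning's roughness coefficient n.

With bottom width b = 5 m and side slope z = 3: A = (b + zy)y = (5 + 3×2.5)×2.5 = 31.25 m²; P = b + 2y√(1+z²) = 5 + 2×2.5×3.162 = 20.81 m.
Hydraulic radius R = A/P = 31.25/20.81 = 1.502 m.
Rearranging Manning's equation: n = (1/Q) A R^(2/3) S^(1/2) = (1/92.6) × 31.25 × 1.502^(2/3) × √0.001 = 0.014.

n = 0.014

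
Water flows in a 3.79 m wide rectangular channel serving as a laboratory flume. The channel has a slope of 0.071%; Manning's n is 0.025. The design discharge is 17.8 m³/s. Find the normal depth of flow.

Manning's equation rearranged: A R^(2/3) = nQ / (1·√S) = 0.025 × 17.8 / (√0.00071) = 16.7.
At y = 3.28 m: A R^(2/3) = 14.05 — low.
At y = 3.77 m: A R^(2/3) = 16.68 — close enough.

y_n = 3.77 m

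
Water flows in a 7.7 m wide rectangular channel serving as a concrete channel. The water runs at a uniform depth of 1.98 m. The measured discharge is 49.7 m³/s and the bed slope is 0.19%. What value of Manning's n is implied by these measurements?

n = 0.016

Flow area A = b·y = 7.7 × 1.98 = 15.25 m². Wetted perimeter P = b + 2y = 7.7 + 2×1.98 = 11.66 m.
Hydraulic radius R = A/P = 15.25/11.66 = 1.308 m.
Rearranging Manning's equation: n = (1/Q) A R^(2/3) S^(1/2) = (1/49.7) × 15.25 × 1.308^(2/3) × √0.0019 = 0.016.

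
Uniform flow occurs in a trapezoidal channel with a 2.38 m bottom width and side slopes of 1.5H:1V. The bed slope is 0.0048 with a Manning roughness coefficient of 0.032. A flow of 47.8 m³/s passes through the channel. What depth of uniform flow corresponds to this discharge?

y_n = 2.7 m

Manning's equation rearranged: A R^(2/3) = nQ / (1·√S) = 0.032 × 47.8 / (√0.0048) = 22.08.
At y = 2.99 m: A R^(2/3) = 27.61 — too large.
At y = 2.26 m: A R^(2/3) = 15.04 — too small.
At y = 2.7 m: A R^(2/3) = 22.07 — close enough.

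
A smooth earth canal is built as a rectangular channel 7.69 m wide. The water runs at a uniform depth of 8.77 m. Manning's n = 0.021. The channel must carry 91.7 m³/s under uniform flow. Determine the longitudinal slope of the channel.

S = 0.00022

Flow area A = b·y = 7.69 × 8.77 = 67.44 m². Wetted perimeter P = b + 2y = 7.69 + 2×8.77 = 25.23 m.
Hydraulic radius R = A/P = 67.44/25.23 = 2.673 m.
From Manning's equation, S = [nQ / (1 A R^(2/3))]² = [0.021 × 91.7 / (1 × 67.44 × 2.673^(2/3))]² = 0.00022.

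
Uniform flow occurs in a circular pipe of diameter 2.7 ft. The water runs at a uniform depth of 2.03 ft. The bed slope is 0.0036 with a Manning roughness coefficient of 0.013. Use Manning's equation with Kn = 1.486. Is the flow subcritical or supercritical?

subcritical

For a circular section of diameter D = 2.7 ft at depth y = 2.03 ft, the central angle is θ = 2 arccos(1 − 2y/D) = 4.197 rad. Then A = (D²/8)(θ − sin θ) = 4.618 ft² and P = Dθ/2 = 5.666 ft.
Hydraulic radius R = A/P = 4.618/5.666 = 0.815 ft.
V = (1.486/n) R^(2/3) √S = (1.486/0.013) × 0.815^(2/3) × √0.0036 = 5.984 ft/s. Hydraulic depth D_h = A/T = 4.618/2.332 = 1.98 ft.
Froude number Fr = V/√(g·D_h) = 5.984/√(32.2×1.98) = 0.749, which is less than 1, so the flow is subcritical.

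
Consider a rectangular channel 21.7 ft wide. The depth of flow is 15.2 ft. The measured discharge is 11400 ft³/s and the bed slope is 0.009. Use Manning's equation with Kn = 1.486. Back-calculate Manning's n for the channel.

n = 0.014

Flow area A = b·y = 21.7 × 15.2 = 329.8 ft². Wetted perimeter P = b + 2y = 21.7 + 2×15.2 = 52.1 ft.
Hydraulic radius R = A/P = 329.8/52.1 = 6.331 ft.
Rearranging Manning's equation: n = (1.486/Q) A R^(2/3) S^(1/2) = (1.486/11400) × 329.8 × 6.331^(2/3) × √0.009 = 0.014.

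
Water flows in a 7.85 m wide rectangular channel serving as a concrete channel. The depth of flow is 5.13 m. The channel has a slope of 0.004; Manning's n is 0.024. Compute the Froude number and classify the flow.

subcritical

Flow area A = b·y = 7.85 × 5.13 = 40.27 m². Wetted perimeter P = b + 2y = 7.85 + 2×5.13 = 18.11 m.
Hydraulic radius R = A/P = 40.27/18.11 = 2.224 m.
V = (1/n) R^(2/3) √S = (1/0.024) × 2.224^(2/3) × √0.004 = 4.489 m/s. Hydraulic depth D_h = A/T = 40.27/7.85 = 5.13 m.
Froude number Fr = V/√(g·D_h) = 4.489/√(9.81×5.13) = 0.633, which is less than 1, so the flow is subcritical.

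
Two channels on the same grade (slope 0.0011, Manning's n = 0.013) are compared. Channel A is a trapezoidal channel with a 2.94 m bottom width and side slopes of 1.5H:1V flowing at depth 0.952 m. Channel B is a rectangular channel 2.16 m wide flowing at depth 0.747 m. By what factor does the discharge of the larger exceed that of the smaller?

3.34

Channel A: With bottom width b = 2.94 m and side slope z = 1.5: A = (b + zy)y = (2.94 + 1.5×0.952)×0.952 = 4.158 m²; P = b + 2y√(1+z²) = 2.94 + 2×0.952×1.803 = 6.372 m. Hydraulic radius R = A/P = 4.158/6.372 = 0.6525 m. Q_A = (1/0.013)·4.158·0.6525^(2/3)·√0.0011 = 7.981 m³/s.
Channel B: Flow area A = b·y = 2.16 × 0.747 = 1.614 m². Wetted perimeter P = b + 2y = 2.16 + 2×0.747 = 3.654 m. Hydraulic radius R = A/P = 1.614/3.654 = 0.4416 m. Q_B = (1/0.013)·1.614·0.4416^(2/3)·√0.0011 = 2.387 m³/s.
The larger discharge is 7.981 m³/s and the smaller is 2.387 m³/s; the ratio is 3.34.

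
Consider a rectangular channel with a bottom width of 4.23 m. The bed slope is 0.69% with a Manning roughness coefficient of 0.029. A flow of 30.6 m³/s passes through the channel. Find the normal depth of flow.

Manning's equation rearranged: A R^(2/3) = nQ / (1·√S) = 0.029 × 30.6 / (√0.0069) = 10.68.
Trying y = 1.67 m: A R^(2/3) = 6.746 — too small.
Trying y = 2.65 m: A R^(2/3) = 12.49 — too large.
Trying y = 2.35 m: A R^(2/3) = 10.68 — matches.

y_n = 2.35 m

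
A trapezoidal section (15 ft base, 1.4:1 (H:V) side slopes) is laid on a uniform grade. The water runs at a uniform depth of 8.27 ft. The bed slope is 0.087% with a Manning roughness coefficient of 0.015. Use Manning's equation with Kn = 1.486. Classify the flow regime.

subcritical

With bottom width b = 15 ft and side slope z = 1.4: A = (b + zy)y = (15 + 1.4×8.27)×8.27 = 219.8 ft²; P = b + 2y√(1+z²) = 15 + 2×8.27×1.72 = 43.46 ft.
Hydraulic radius R = A/P = 219.8/43.46 = 5.058 ft.
V = (1.486/n) R^(2/3) √S = (1.486/0.015) × 5.058^(2/3) × √0.00087 = 8.61 ft/s. Hydraulic depth D_h = A/T = 219.8/38.16 = 5.761 ft.
Froude number Fr = V/√(g·D_h) = 8.61/√(32.2×5.761) = 0.632, which is less than 1, so the flow is subcritical.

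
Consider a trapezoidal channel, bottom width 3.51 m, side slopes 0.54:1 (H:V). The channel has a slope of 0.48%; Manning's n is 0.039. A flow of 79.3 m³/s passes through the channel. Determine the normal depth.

Manning's equation rearranged: A R^(2/3) = nQ / (1·√S) = 0.039 × 79.3 / (√0.0048) = 44.64.
Try y = 5.85 m: A R^(2/3) = 68.4 — too large.
Try y = 4.07 m: A R^(2/3) = 34.64 — too small.
Try y = 4.67 m: A R^(2/3) = 44.63 — matches.

y_n = 4.67 m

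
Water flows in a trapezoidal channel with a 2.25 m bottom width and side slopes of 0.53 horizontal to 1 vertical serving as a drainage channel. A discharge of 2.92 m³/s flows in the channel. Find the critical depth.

y_c = 0.532 m

At critical depth, Q² T / (g A³) = 1, i.e. A³/T = Q²/g = 2.92²/9.81 = 0.8692.
Trying y = 0.389 m: A³/T = 0.3276 — too small.
Trying y = 0.532 m: A³/T = 0.8685 — matches.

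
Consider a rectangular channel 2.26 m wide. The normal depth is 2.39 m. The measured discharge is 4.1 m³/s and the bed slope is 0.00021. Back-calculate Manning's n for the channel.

n = 0.016

Flow area A = b·y = 2.26 × 2.39 = 5.401 m². Wetted perimeter P = b + 2y = 2.26 + 2×2.39 = 7.04 m.
Hydraulic radius R = A/P = 5.401/7.04 = 0.7672 m.
Rearranging Manning's equation: n = (1/Q) A R^(2/3) S^(1/2) = (1/4.1) × 5.401 × 0.7672^(2/3) × √0.00021 = 0.016.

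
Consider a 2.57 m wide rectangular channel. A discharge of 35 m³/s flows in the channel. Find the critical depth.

For a rectangular channel, critical depth y_c = (q²/g)^(1/3) where q = Q/b = 35/2.57 = 13.62 m²/s.
So y_c = (13.62²/9.81)^(1/3) = 2.66 m.

y_c = 2.66 m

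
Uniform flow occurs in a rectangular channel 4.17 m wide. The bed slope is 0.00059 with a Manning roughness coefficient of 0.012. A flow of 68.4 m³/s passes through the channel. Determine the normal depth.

y_n = 6.05 m

Manning's equation rearranged: A R^(2/3) = nQ / (1·√S) = 0.012 × 68.4 / (√0.00059) = 33.79.
Trying y = 4.74 m: A R^(2/3) = 25.3 — short.
Trying y = 7.7 m: A R^(2/3) = 44.67 — over.
Trying y = 6.05 m: A R^(2/3) = 33.8 — matches.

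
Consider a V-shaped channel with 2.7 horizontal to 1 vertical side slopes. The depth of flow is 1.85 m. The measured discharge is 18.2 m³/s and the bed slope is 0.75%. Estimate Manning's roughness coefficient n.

For a triangular section with side slope z = 2.7: A = zy² = 2.7×1.85² = 9.241 m²; P = 2y√(1+z²) = 2×1.85×2.879 = 10.65 m.
Hydraulic radius R = A/P = 9.241/10.65 = 0.8674 m.
Rearranging Manning's equation: n = (1/Q) A R^(2/3) S^(1/2) = (1/18.2) × 9.241 × 0.8674^(2/3) × √0.0075 = 0.04.

n = 0.04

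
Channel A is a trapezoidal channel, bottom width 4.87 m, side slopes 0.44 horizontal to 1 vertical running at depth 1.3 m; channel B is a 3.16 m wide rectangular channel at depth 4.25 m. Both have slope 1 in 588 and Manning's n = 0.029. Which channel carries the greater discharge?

Channel A: With bottom width b = 4.87 m and side slope z = 0.44: A = (b + zy)y = (4.87 + 0.44×1.3)×1.3 = 7.075 m²; P = b + 2y√(1+z²) = 4.87 + 2×1.3×1.093 = 7.711 m. Hydraulic radius R = A/P = 7.075/7.711 = 0.9175 m. Q_A = (1/0.029)·7.075·0.9175^(2/3)·√0.001701 = 9.499 m³/s.
Channel B: Flow area A = b·y = 3.16 × 4.25 = 13.43 m². Wetted perimeter P = b + 2y = 3.16 + 2×4.25 = 11.66 m. Hydraulic radius R = A/P = 13.43/11.66 = 1.152 m. Q_B = (1/0.029)·13.43·1.152^(2/3)·√0.001701 = 20.98 m³/s.
Q_A = 9.499 m³/s vs Q_B = 20.98 m³/s, so channel B carries more.

channel B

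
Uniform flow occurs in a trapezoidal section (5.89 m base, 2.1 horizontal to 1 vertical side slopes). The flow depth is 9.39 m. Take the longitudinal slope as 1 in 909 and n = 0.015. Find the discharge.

With bottom width b = 5.89 m and side slope z = 2.1: A = (b + zy)y = (5.89 + 2.1×9.39)×9.39 = 240.5 m²; P = b + 2y√(1+z²) = 5.89 + 2×9.39×2.326 = 49.57 m.
Hydraulic radius R = A/P = 240.5/49.57 = 4.851 m.
Manning's equation: Q = (1/n) A R^(2/3) S^(1/2) = (1/0.015) × 240.5 × 4.851^(2/3) × 0.0011^(1/2) = 1520 m³/s.

Q = 1520 m³/s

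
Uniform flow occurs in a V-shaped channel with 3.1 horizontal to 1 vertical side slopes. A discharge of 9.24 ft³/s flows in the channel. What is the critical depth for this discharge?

y_c = 0.888 ft

At critical depth, Q² T / (g A³) = 1, i.e. A³/T = Q²/g = 9.24²/32.2 = 2.651.
Try y = 0.761 ft: A³/T = 1.226 — short.
Try y = 0.988 ft: A³/T = 4.524 — over.
Try y = 0.888 ft: A³/T = 2.653 — matches.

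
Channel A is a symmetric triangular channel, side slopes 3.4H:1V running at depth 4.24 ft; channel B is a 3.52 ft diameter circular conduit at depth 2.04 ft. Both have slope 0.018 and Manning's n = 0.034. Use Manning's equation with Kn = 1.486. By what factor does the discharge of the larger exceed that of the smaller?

Channel A: For a triangular section with side slope z = 3.4: A = zy² = 3.4×4.24² = 61.12 ft²; P = 2y√(1+z²) = 2×4.24×3.544 = 30.05 ft. Hydraulic radius R = A/P = 61.12/30.05 = 2.034 ft. Q_A = (1.486/0.034)·61.12·2.034^(2/3)·√0.018 = 575.4 ft³/s.
Channel B: For a circular section of diameter D = 3.52 ft at depth y = 2.04 ft, the central angle is θ = 2 arccos(1 − 2y/D) = 3.461 rad. Then A = (D²/8)(θ − sin θ) = 5.847 ft² and P = Dθ/2 = 6.092 ft. Hydraulic radius R = A/P = 5.847/6.092 = 0.9599 ft. Q_B = (1.486/0.034)·5.847·0.9599^(2/3)·√0.018 = 33.36 ft³/s.
The larger discharge is 575.4 ft³/s and the smaller is 33.36 ft³/s; the ratio is 17.2.

17.2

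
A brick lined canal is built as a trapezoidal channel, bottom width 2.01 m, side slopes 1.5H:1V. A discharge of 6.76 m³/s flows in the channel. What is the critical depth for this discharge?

y_c = 0.844 m

At critical depth, Q² T / (g A³) = 1, i.e. A³/T = Q²/g = 6.76²/9.81 = 4.658.
At y = 0.991 m: A³/T = 8.349 — too large.
At y = 0.613 m: A³/T = 1.505 — too small.
At y = 0.844 m: A³/T = 4.654 — matches.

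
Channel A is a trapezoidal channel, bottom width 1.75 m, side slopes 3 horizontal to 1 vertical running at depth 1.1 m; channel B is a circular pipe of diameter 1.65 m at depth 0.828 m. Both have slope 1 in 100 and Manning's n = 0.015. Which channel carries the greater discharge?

Channel A: With bottom width b = 1.75 m and side slope z = 3: A = (b + zy)y = (1.75 + 3×1.1)×1.1 = 5.555 m²; P = b + 2y√(1+z²) = 1.75 + 2×1.1×3.162 = 8.707 m. Hydraulic radius R = A/P = 5.555/8.707 = 0.638 m. Q_A = (1/0.015)·5.555·0.638^(2/3)·√0.01 = 27.45 m³/s.
Channel B: For a circular section of diameter D = 1.65 m at depth y = 0.828 m, the central angle is θ = 2 arccos(1 − 2y/D) = 3.149 rad. Then A = (D²/8)(θ − sin θ) = 1.074 m² and P = Dθ/2 = 2.598 m. Hydraulic radius R = A/P = 1.074/2.598 = 0.4135 m. Q_B = (1/0.015)·1.074·0.4135^(2/3)·√0.01 = 3.974 m³/s.
Q_A = 27.45 m³/s vs Q_B = 3.974 m³/s, so channel A carries more.

channel A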